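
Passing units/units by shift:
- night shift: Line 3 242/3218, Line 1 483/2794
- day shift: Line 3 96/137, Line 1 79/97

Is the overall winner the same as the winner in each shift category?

Night shift: Line 3 242/3218 = 7.5%, Line 1 483/2794 = 17.3% → Line 1
Day shift: Line 3 96/137 = 70.1%, Line 1 79/97 = 81.4% → Line 1
Overall: Line 3 338/3355 = 10.1%, Line 1 562/2891 = 19.4% → Line 1
Line 1 wins overall and in every shift group — no reversal.

Yes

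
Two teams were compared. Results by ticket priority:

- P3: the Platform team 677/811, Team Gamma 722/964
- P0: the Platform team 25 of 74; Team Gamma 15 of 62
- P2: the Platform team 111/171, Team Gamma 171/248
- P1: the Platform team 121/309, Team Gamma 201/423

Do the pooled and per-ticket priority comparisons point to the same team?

P3: the Platform team 677/811 = 83.5%, Team Gamma 722/964 = 74.9% → the Platform team
P0: the Platform team 25/74 = 33.8%, Team Gamma 15/62 = 24.2% → the Platform team
P2: the Platform team 111/171 = 64.9%, Team Gamma 171/248 = 69.0% → Team Gamma
P1: the Platform team 121/309 = 39.2%, Team Gamma 201/423 = 47.5% → Team Gamma
Overall: the Platform team 934/1365 = 68.4%, Team Gamma 1109/1697 = 65.4% → the Platform team
Neither sweeps: the Platform team wins 2 of 4 groups, Team Gamma wins 2. The Platform team wins overall but not every group — no Simpson reversal.

No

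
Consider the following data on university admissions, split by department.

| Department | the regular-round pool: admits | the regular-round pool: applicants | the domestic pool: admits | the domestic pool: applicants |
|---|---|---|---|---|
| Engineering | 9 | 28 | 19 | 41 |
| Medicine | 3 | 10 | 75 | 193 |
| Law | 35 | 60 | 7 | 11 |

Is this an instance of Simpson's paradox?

Yes

Engineering: the regular-round pool 9/28 = 32.1%, the domestic pool 19/41 = 46.3% → the domestic pool
Medicine: the regular-round pool 3/10 = 30.0%, the domestic pool 75/193 = 38.9% → the domestic pool
Law: the regular-round pool 35/60 = 58.3%, the domestic pool 7/11 = 63.6% → the domestic pool
Overall: the regular-round pool 47/98 = 48.0%, the domestic pool 101/245 = 41.2% → the regular-round pool
The domestic pool wins each department group but the regular-round pool wins overall — the comparison reverses. The domestic pool's applicants skew toward Medicine, which has a lower base rate.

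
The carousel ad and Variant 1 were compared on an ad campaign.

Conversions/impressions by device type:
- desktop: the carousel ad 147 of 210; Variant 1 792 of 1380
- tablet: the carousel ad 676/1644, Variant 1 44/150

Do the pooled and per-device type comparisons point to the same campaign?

Desktop: the carousel ad 147/210 = 70.0%, Variant 1 792/1380 = 57.4% → the carousel ad
Tablet: the carousel ad 676/1644 = 41.1%, Variant 1 44/150 = 29.3% → the carousel ad
Overall: the carousel ad 823/1854 = 44.4%, Variant 1 836/1530 = 54.6% → Variant 1
The carousel ad wins each device group but Variant 1 wins overall — the comparison reverses. The carousel ad's impressions skew toward tablet, which has a lower base rate.

No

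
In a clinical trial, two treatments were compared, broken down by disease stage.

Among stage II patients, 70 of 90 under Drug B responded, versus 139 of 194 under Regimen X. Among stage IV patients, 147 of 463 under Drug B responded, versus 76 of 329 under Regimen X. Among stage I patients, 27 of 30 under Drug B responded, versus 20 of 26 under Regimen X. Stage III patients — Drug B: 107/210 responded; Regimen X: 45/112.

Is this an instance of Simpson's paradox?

Stage II: Drug B 70/90 = 77.8%, Regimen X 139/194 = 71.6% → Drug B
Stage IV: Drug B 147/463 = 31.7%, Regimen X 76/329 = 23.1% → Drug B
Stage I: Drug B 27/30 = 90.0%, Regimen X 20/26 = 76.9% → Drug B
Stage III: Drug B 107/210 = 51.0%, Regimen X 45/112 = 40.2% → Drug B
Overall: Drug B 351/793 = 44.3%, Regimen X 280/661 = 42.4% → Drug B
Drug B wins overall and in every disease group — no reversal.

No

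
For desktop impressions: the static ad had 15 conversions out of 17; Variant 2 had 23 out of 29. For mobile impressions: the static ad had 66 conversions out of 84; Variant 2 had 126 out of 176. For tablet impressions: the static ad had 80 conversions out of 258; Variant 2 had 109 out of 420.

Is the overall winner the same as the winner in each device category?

Yes

Desktop: the static ad 15/17 = 88.2%, Variant 2 23/29 = 79.3% → the static ad
Mobile: the static ad 66/84 = 78.6%, Variant 2 126/176 = 71.6% → the static ad
Tablet: the static ad 80/258 = 31.0%, Variant 2 109/420 = 26.0% → the static ad
Overall: the static ad 161/359 = 44.8%, Variant 2 258/625 = 41.3% → the static ad
The static ad wins overall and in every device group — no reversal.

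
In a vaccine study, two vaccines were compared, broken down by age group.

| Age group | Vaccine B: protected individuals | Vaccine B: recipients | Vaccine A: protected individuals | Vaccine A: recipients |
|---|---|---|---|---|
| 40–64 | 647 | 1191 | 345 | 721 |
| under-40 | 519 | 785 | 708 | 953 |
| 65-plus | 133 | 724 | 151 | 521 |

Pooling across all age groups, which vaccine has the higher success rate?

Vaccine A

40–64: Vaccine B 647/1191 = 54.3%, Vaccine A 345/721 = 47.9% → Vaccine B
Under-40: Vaccine B 519/785 = 66.1%, Vaccine A 708/953 = 74.3% → Vaccine A
65-plus: Vaccine B 133/724 = 18.4%, Vaccine A 151/521 = 29.0% → Vaccine A
Overall: Vaccine B 1299/2700 = 48.1%, Vaccine A 1204/2195 = 54.9% → Vaccine A
(Neither sweeps every age group, but Vaccine A has the higher pooled rate.)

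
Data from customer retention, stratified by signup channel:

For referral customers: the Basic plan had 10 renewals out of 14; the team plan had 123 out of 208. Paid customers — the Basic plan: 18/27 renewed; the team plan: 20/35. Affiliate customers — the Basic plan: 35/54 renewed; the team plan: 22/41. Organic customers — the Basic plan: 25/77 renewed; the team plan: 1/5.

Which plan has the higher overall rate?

Referral: the Basic plan 10/14 = 71.4%, the team plan 123/208 = 59.1% → the Basic plan
Paid: the Basic plan 18/27 = 66.7%, the team plan 20/35 = 57.1% → the Basic plan
Affiliate: the Basic plan 35/54 = 64.8%, the team plan 22/41 = 53.7% → the Basic plan
Organic: the Basic plan 25/77 = 32.5%, the team plan 1/5 = 20.0% → the Basic plan
Overall: the Basic plan 88/172 = 51.2%, the team plan 166/289 = 57.4% → the team plan
(The Basic plan wins every signup group but the team plan wins overall — the Basic plan's customers skew toward the low-rate organic group.)

the team plan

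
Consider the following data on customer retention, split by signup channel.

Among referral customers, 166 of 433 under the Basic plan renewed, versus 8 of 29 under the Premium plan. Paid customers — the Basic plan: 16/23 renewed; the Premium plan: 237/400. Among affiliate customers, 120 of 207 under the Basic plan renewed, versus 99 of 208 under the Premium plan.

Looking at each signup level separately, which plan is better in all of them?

Referral: the Basic plan 166/433 = 38.3%, the Premium plan 8/29 = 27.6% → the Basic plan
Paid: the Basic plan 16/23 = 69.6%, the Premium plan 237/400 = 59.2% → the Basic plan
Affiliate: the Basic plan 120/207 = 58.0%, the Premium plan 99/208 = 47.6% → the Basic plan
The Basic plan has the higher rate in all 3 groups.

the Basic plan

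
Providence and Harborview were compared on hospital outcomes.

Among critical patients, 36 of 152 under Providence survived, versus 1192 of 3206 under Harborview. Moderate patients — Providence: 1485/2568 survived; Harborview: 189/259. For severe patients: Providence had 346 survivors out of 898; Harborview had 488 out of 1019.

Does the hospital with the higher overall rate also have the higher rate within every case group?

No

Critical: Providence 36/152 = 23.7%, Harborview 1192/3206 = 37.2% → Harborview
Moderate: Providence 1485/2568 = 57.8%, Harborview 189/259 = 73.0% → Harborview
Severe: Providence 346/898 = 38.5%, Harborview 488/1019 = 47.9% → Harborview
Overall: Providence 1867/3618 = 51.6%, Harborview 1869/4484 = 41.7% → Providence
Harborview wins each case group but Providence wins overall — the comparison reverses. Harborview's patients skew toward critical, which has a lower base rate.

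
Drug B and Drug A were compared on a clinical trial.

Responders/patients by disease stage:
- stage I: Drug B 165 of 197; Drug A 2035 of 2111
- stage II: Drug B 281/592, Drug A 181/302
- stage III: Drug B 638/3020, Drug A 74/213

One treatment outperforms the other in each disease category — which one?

Drug A

Stage I: Drug B 165/197 = 83.8%, Drug A 2035/2111 = 96.4% → Drug A
Stage II: Drug B 281/592 = 47.5%, Drug A 181/302 = 59.9% → Drug A
Stage III: Drug B 638/3020 = 21.1%, Drug A 74/213 = 34.7% → Drug A
Drug A has the higher rate in all 3 groups.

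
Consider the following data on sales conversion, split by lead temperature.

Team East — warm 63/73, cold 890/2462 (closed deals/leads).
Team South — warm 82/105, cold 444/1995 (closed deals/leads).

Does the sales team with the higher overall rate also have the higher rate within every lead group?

Warm: Team East 63/73 = 86.3%, Team South 82/105 = 78.1% → Team East
Cold: Team East 890/2462 = 36.1%, Team South 444/1995 = 22.3% → Team East
Overall: Team East 953/2535 = 37.6%, Team South 526/2100 = 25.0% → Team East
Team East wins overall and in every lead group — no reversal.

Yes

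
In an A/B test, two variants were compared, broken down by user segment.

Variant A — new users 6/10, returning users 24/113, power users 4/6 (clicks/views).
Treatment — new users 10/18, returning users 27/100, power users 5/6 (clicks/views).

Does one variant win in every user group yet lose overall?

New users: Variant A 6/10 = 60.0%, Treatment 10/18 = 55.6% → Variant A
Returning users: Variant A 24/113 = 21.2%, Treatment 27/100 = 27.0% → Treatment
Power users: Variant A 4/6 = 66.7%, Treatment 5/6 = 83.3% → Treatment
Overall: Variant A 34/129 = 26.4%, Treatment 42/124 = 33.9% → Treatment
Neither sweeps: Variant A wins 1 of 3 groups, Treatment wins 2. Treatment wins overall but not every group — no Simpson reversal.

No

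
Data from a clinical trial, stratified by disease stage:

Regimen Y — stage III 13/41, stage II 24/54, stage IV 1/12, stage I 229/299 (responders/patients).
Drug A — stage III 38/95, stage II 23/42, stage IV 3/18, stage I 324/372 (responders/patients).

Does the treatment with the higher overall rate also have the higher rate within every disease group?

Yes

Stage III: Regimen Y 13/41 = 31.7%, Drug A 38/95 = 40.0% → Drug A
Stage II: Regimen Y 24/54 = 44.4%, Drug A 23/42 = 54.8% → Drug A
Stage IV: Regimen Y 1/12 = 8.3%, Drug A 3/18 = 16.7% → Drug A
Stage I: Regimen Y 229/299 = 76.6%, Drug A 324/372 = 87.1% → Drug A
Overall: Regimen Y 267/406 = 65.8%, Drug A 388/527 = 73.6% → Drug A
Drug A wins overall and in every disease group — no reversal.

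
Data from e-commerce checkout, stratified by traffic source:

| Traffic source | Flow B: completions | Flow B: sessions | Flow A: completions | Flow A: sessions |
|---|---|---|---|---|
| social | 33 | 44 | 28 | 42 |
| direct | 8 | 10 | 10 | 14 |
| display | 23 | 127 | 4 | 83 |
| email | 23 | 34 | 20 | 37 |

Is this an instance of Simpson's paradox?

Social: Flow B 33/44 = 75.0%, Flow A 28/42 = 66.7% → Flow B
Direct: Flow B 8/10 = 80.0%, Flow A 10/14 = 71.4% → Flow B
Display: Flow B 23/127 = 18.1%, Flow A 4/83 = 4.8% → Flow B
Email: Flow B 23/34 = 67.6%, Flow A 20/37 = 54.1% → Flow B
Overall: Flow B 87/215 = 40.5%, Flow A 62/176 = 35.2% → Flow B
Flow B wins overall and in every traffic group — no reversal.

No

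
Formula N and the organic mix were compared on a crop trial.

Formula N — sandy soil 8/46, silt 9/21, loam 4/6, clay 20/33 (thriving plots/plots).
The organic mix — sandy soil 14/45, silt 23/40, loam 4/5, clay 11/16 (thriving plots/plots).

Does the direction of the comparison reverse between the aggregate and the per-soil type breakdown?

Sandy soil: Formula N 8/46 = 17.4%, the organic mix 14/45 = 31.1% → the organic mix
Silt: Formula N 9/21 = 42.9%, the organic mix 23/40 = 57.5% → the organic mix
Loam: Formula N 4/6 = 66.7%, the organic mix 4/5 = 80.0% → the organic mix
Clay: Formula N 20/33 = 60.6%, the organic mix 11/16 = 68.8% → the organic mix
Overall: Formula N 41/106 = 38.7%, the organic mix 52/106 = 49.1% → the organic mix
The organic mix wins overall and in every soil group — no reversal.

No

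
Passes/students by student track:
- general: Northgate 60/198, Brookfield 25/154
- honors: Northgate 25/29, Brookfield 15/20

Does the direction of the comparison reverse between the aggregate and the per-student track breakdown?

General: Northgate 60/198 = 30.3%, Brookfield 25/154 = 16.2% → Northgate
Honors: Northgate 25/29 = 86.2%, Brookfield 15/20 = 75.0% → Northgate
Overall: Northgate 85/227 = 37.4%, Brookfield 40/174 = 23.0% → Northgate
Northgate wins overall and in every student group — no reversal.

No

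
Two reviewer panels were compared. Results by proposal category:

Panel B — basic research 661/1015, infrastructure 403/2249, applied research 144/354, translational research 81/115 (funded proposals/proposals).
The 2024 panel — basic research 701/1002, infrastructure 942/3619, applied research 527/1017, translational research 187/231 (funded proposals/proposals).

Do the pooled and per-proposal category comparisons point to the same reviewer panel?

Yes

Basic research: Panel B 661/1015 = 65.1%, the 2024 panel 701/1002 = 70.0% → the 2024 panel
Infrastructure: Panel B 403/2249 = 17.9%, the 2024 panel 942/3619 = 26.0% → the 2024 panel
Applied research: Panel B 144/354 = 40.7%, the 2024 panel 527/1017 = 51.8% → the 2024 panel
Translational research: Panel B 81/115 = 70.4%, the 2024 panel 187/231 = 81.0% → the 2024 panel
Overall: Panel B 1289/3733 = 34.5%, the 2024 panel 2357/5869 = 40.2% → the 2024 panel
The 2024 panel wins overall and in every proposal group — no reversal.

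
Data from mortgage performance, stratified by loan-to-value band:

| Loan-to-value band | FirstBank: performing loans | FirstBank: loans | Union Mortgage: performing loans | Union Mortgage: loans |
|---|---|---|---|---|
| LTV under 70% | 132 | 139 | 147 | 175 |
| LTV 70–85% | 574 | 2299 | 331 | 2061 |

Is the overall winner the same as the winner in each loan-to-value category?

Yes

LTV under 70%: FirstBank 132/139 = 95.0%, Union Mortgage 147/175 = 84.0% → FirstBank
LTV 70–85%: FirstBank 574/2299 = 25.0%, Union Mortgage 331/2061 = 16.1% → FirstBank
Overall: FirstBank 706/2438 = 29.0%, Union Mortgage 478/2236 = 21.4% → FirstBank
FirstBank wins overall and in every loan-to-value group — no reversal.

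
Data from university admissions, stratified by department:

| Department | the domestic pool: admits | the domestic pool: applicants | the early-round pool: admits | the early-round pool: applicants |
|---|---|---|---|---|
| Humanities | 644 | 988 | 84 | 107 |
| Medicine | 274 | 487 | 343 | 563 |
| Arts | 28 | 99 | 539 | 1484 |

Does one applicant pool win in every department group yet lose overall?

Yes

Humanities: the domestic pool 644/988 = 65.2%, the early-round pool 84/107 = 78.5% → the early-round pool
Medicine: the domestic pool 274/487 = 56.3%, the early-round pool 343/563 = 60.9% → the early-round pool
Arts: the domestic pool 28/99 = 28.3%, the early-round pool 539/1484 = 36.3% → the early-round pool
Overall: the domestic pool 946/1574 = 60.1%, the early-round pool 966/2154 = 44.8% → the domestic pool
The early-round pool wins each department group but the domestic pool wins overall — the comparison reverses. The early-round pool's applicants skew toward Arts, which has a lower base rate.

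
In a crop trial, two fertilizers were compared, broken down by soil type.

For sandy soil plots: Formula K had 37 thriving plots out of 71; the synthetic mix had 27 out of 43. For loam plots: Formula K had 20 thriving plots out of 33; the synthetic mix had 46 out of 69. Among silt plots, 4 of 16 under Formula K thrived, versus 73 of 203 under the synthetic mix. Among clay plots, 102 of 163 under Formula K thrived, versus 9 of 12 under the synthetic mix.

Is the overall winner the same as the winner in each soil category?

Sandy soil: Formula K 37/71 = 52.1%, the synthetic mix 27/43 = 62.8% → the synthetic mix
Loam: Formula K 20/33 = 60.6%, the synthetic mix 46/69 = 66.7% → the synthetic mix
Silt: Formula K 4/16 = 25.0%, the synthetic mix 73/203 = 36.0% → the synthetic mix
Clay: Formula K 102/163 = 62.6%, the synthetic mix 9/12 = 75.0% → the synthetic mix
Overall: Formula K 163/283 = 57.6%, the synthetic mix 155/327 = 47.4% → Formula K
The synthetic mix wins each soil group but Formula K wins overall — the comparison reverses. The synthetic mix's plots skew toward silt, which has a lower base rate.

No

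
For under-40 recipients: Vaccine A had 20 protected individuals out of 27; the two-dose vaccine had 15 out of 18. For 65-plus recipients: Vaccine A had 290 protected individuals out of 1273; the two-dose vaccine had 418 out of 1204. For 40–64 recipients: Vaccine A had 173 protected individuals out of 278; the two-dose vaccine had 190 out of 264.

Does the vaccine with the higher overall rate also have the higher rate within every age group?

Under-40: Vaccine A 20/27 = 74.1%, the two-dose vaccine 15/18 = 83.3% → the two-dose vaccine
65-plus: Vaccine A 290/1273 = 22.8%, the two-dose vaccine 418/1204 = 34.7% → the two-dose vaccine
40–64: Vaccine A 173/278 = 62.2%, the two-dose vaccine 190/264 = 72.0% → the two-dose vaccine
Overall: Vaccine A 483/1578 = 30.6%, the two-dose vaccine 623/1486 = 41.9% → the two-dose vaccine
The two-dose vaccine wins overall and in every age group — no reversal.

Yes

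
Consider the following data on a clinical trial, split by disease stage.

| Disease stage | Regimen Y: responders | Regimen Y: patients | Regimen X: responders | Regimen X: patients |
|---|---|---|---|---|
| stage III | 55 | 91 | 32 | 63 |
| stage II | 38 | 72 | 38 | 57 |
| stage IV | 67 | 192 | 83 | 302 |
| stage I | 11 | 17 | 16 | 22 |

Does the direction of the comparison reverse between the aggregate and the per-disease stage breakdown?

No

Stage III: Regimen Y 55/91 = 60.4%, Regimen X 32/63 = 50.8% → Regimen Y
Stage II: Regimen Y 38/72 = 52.8%, Regimen X 38/57 = 66.7% → Regimen X
Stage IV: Regimen Y 67/192 = 34.9%, Regimen X 83/302 = 27.5% → Regimen Y
Stage I: Regimen Y 11/17 = 64.7%, Regimen X 16/22 = 72.7% → Regimen X
Overall: Regimen Y 171/372 = 46.0%, Regimen X 169/444 = 38.1% → Regimen Y
Neither sweeps: Regimen Y wins 2 of 4 groups, Regimen X wins 2. Regimen Y wins overall but not every group — no Simpson reversal.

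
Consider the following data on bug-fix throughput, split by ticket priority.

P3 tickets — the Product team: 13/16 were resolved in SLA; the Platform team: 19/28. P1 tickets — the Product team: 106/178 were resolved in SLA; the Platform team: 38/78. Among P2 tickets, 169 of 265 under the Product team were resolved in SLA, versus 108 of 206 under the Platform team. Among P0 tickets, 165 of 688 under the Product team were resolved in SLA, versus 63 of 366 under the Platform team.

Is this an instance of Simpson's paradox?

No

P3: the Product team 13/16 = 81.2%, the Platform team 19/28 = 67.9% → the Product team
P1: the Product team 106/178 = 59.6%, the Platform team 38/78 = 48.7% → the Product team
P2: the Product team 169/265 = 63.8%, the Platform team 108/206 = 52.4% → the Product team
P0: the Product team 165/688 = 24.0%, the Platform team 63/366 = 17.2% → the Product team
Overall: the Product team 453/1147 = 39.5%, the Platform team 228/678 = 33.6% → the Product team
The Product team wins overall and in every ticket group — no reversal.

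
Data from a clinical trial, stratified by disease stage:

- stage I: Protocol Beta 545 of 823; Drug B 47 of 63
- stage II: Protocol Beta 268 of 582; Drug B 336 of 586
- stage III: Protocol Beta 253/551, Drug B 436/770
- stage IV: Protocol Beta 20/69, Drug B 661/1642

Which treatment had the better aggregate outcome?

Protocol Beta

Stage I: Protocol Beta 545/823 = 66.2%, Drug B 47/63 = 74.6% → Drug B
Stage II: Protocol Beta 268/582 = 46.0%, Drug B 336/586 = 57.3% → Drug B
Stage III: Protocol Beta 253/551 = 45.9%, Drug B 436/770 = 56.6% → Drug B
Stage IV: Protocol Beta 20/69 = 29.0%, Drug B 661/1642 = 40.3% → Drug B
Overall: Protocol Beta 1086/2025 = 53.6%, Drug B 1480/3061 = 48.4% → Protocol Beta
(Drug B wins every disease group but Protocol Beta wins overall — Drug B's patients skew toward the low-rate stage IV group.)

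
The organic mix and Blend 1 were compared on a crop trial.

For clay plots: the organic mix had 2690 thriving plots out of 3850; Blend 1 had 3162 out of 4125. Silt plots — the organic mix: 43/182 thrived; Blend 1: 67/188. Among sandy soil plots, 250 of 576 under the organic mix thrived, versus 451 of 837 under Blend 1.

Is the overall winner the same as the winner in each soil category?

Clay: the organic mix 2690/3850 = 69.9%, Blend 1 3162/4125 = 76.7% → Blend 1
Silt: the organic mix 43/182 = 23.6%, Blend 1 67/188 = 35.6% → Blend 1
Sandy soil: the organic mix 250/576 = 43.4%, Blend 1 451/837 = 53.9% → Blend 1
Overall: the organic mix 2983/4608 = 64.7%, Blend 1 3680/5150 = 71.5% → Blend 1
Blend 1 wins overall and in every soil group — no reversal.

Yes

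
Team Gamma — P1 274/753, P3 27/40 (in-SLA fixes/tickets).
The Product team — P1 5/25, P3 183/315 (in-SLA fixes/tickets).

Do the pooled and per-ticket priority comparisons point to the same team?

No

P1: Team Gamma 274/753 = 36.4%, the Product team 5/25 = 20.0% → Team Gamma
P3: Team Gamma 27/40 = 67.5%, the Product team 183/315 = 58.1% → Team Gamma
Overall: Team Gamma 301/793 = 38.0%, the Product team 188/340 = 55.3% → the Product team
Team Gamma wins each ticket group but the Product team wins overall — the comparison reverses. Team Gamma's tickets skew toward P1, which has a lower base rate.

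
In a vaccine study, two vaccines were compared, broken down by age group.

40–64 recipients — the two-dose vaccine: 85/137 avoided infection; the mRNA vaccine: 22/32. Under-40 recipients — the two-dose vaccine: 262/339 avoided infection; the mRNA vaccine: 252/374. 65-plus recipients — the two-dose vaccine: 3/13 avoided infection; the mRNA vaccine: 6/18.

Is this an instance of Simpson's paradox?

No

40–64: the two-dose vaccine 85/137 = 62.0%, the mRNA vaccine 22/32 = 68.8% → the mRNA vaccine
Under-40: the two-dose vaccine 262/339 = 77.3%, the mRNA vaccine 252/374 = 67.4% → the two-dose vaccine
65-plus: the two-dose vaccine 3/13 = 23.1%, the mRNA vaccine 6/18 = 33.3% → the mRNA vaccine
Overall: the two-dose vaccine 350/489 = 71.6%, the mRNA vaccine 280/424 = 66.0% → the two-dose vaccine
Neither sweeps: the two-dose vaccine wins 1 of 3 groups, the mRNA vaccine wins 2. The two-dose vaccine wins overall but not every group — no Simpson reversal.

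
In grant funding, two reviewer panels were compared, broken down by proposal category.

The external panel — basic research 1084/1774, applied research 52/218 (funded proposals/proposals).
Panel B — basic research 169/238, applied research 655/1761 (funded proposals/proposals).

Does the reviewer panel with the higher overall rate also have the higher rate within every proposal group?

Basic research: the external panel 1084/1774 = 61.1%, Panel B 169/238 = 71.0% → Panel B
Applied research: the external panel 52/218 = 23.9%, Panel B 655/1761 = 37.2% → Panel B
Overall: the external panel 1136/1992 = 57.0%, Panel B 824/1999 = 41.2% → the external panel
Panel B wins each proposal group but the external panel wins overall — the comparison reverses. Panel B's proposals skew toward applied research, which has a lower base rate.

No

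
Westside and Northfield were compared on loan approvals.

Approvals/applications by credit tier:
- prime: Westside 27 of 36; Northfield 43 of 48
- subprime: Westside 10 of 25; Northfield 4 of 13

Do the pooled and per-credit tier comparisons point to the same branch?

Prime: Westside 27/36 = 75.0%, Northfield 43/48 = 89.6% → Northfield
Subprime: Westside 10/25 = 40.0%, Northfield 4/13 = 30.8% → Westside
Overall: Westside 37/61 = 60.7%, Northfield 47/61 = 77.0% → Northfield
Neither sweeps: Westside wins 1 of 2 groups, Northfield wins 1. Northfield wins overall but not every group — no Simpson reversal.

No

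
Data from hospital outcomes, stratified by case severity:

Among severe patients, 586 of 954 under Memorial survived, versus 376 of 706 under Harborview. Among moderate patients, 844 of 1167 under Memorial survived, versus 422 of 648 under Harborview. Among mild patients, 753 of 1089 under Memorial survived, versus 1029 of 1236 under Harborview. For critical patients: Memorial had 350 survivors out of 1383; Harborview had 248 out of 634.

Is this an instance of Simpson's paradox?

Severe: Memorial 586/954 = 61.4%, Harborview 376/706 = 53.3% → Memorial
Moderate: Memorial 844/1167 = 72.3%, Harborview 422/648 = 65.1% → Memorial
Mild: Memorial 753/1089 = 69.1%, Harborview 1029/1236 = 83.3% → Harborview
Critical: Memorial 350/1383 = 25.3%, Harborview 248/634 = 39.1% → Harborview
Overall: Memorial 2533/4593 = 55.1%, Harborview 2075/3224 = 64.4% → Harborview
Neither sweeps: Memorial wins 2 of 4 groups, Harborview wins 2. Harborview wins overall but not every group — no Simpson reversal.

No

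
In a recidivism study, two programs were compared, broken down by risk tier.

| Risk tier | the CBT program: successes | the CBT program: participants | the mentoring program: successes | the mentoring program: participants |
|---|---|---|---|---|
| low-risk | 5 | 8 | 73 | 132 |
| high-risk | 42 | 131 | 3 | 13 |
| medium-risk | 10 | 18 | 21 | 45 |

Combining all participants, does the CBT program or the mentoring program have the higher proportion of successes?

Low-risk: the CBT program 5/8 = 62.5%, the mentoring program 73/132 = 55.3% → the CBT program
High-risk: the CBT program 42/131 = 32.1%, the mentoring program 3/13 = 23.1% → the CBT program
Medium-risk: the CBT program 10/18 = 55.6%, the mentoring program 21/45 = 46.7% → the CBT program
Overall: the CBT program 57/157 = 36.3%, the mentoring program 97/190 = 51.1% → the mentoring program
(The CBT program wins every risk group but the mentoring program wins overall — the CBT program's participants skew toward the low-rate high-risk group.)

the mentoring program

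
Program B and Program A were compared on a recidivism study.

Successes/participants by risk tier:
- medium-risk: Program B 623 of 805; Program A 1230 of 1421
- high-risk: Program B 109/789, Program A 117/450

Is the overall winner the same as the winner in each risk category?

Medium-risk: Program B 623/805 = 77.4%, Program A 1230/1421 = 86.6% → Program A
High-risk: Program B 109/789 = 13.8%, Program A 117/450 = 26.0% → Program A
Overall: Program B 732/1594 = 45.9%, Program A 1347/1871 = 72.0% → Program A
Program A wins overall and in every risk group — no reversal.

Yes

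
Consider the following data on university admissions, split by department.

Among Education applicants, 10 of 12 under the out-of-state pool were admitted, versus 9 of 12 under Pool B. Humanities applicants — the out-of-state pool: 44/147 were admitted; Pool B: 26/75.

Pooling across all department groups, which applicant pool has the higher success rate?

Pool B

Education: the out-of-state pool 10/12 = 83.3%, Pool B 9/12 = 75.0% → the out-of-state pool
Humanities: the out-of-state pool 44/147 = 29.9%, Pool B 26/75 = 34.7% → Pool B
Overall: the out-of-state pool 54/159 = 34.0%, Pool B 35/87 = 40.2% → Pool B
(Neither sweeps every department group, but Pool B has the higher pooled rate.)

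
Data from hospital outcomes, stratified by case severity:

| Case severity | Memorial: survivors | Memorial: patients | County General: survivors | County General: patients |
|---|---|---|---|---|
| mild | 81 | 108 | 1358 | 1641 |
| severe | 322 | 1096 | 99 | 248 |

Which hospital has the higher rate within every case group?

County General

Mild: Memorial 81/108 = 75.0%, County General 1358/1641 = 82.8% → County General
Severe: Memorial 322/1096 = 29.4%, County General 99/248 = 39.9% → County General
County General has the higher rate in both groups.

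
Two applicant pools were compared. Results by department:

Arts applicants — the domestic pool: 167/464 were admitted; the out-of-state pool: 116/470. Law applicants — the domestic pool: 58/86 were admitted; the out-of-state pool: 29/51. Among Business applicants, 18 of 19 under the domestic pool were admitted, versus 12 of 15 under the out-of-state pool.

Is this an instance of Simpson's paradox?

No

Arts: the domestic pool 167/464 = 36.0%, the out-of-state pool 116/470 = 24.7% → the domestic pool
Law: the domestic pool 58/86 = 67.4%, the out-of-state pool 29/51 = 56.9% → the domestic pool
Business: the domestic pool 18/19 = 94.7%, the out-of-state pool 12/15 = 80.0% → the domestic pool
Overall: the domestic pool 243/569 = 42.7%, the out-of-state pool 157/536 = 29.3% → the domestic pool
The domestic pool wins overall and in every department group — no reversal.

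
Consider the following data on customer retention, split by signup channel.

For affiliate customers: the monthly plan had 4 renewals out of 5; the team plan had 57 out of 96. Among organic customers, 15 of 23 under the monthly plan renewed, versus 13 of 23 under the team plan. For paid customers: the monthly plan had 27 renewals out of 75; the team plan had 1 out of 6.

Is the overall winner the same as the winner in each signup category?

Affiliate: the monthly plan 4/5 = 80.0%, the team plan 57/96 = 59.4% → the monthly plan
Organic: the monthly plan 15/23 = 65.2%, the team plan 13/23 = 56.5% → the monthly plan
Paid: the monthly plan 27/75 = 36.0%, the team plan 1/6 = 16.7% → the monthly plan
Overall: the monthly plan 46/103 = 44.7%, the team plan 71/125 = 56.8% → the team plan
The monthly plan wins each signup group but the team plan wins overall — the comparison reverses. The monthly plan's customers skew toward paid, which has a lower base rate.

No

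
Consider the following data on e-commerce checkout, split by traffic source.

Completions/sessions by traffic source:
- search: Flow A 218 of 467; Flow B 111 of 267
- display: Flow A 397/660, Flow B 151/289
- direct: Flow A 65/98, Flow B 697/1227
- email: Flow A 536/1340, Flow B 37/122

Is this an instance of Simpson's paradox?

Search: Flow A 218/467 = 46.7%, Flow B 111/267 = 41.6% → Flow A
Display: Flow A 397/660 = 60.2%, Flow B 151/289 = 52.2% → Flow A
Direct: Flow A 65/98 = 66.3%, Flow B 697/1227 = 56.8% → Flow A
Email: Flow A 536/1340 = 40.0%, Flow B 37/122 = 30.3% → Flow A
Overall: Flow A 1216/2565 = 47.4%, Flow B 996/1905 = 52.3% → Flow B
Flow A wins each traffic group but Flow B wins overall — the comparison reverses. Flow A's sessions skew toward email, which has a lower base rate.

Yes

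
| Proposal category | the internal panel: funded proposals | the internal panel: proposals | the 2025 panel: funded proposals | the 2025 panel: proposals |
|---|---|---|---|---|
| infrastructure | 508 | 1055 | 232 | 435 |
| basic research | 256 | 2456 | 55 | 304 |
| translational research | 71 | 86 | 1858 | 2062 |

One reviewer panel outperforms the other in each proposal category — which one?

the 2025 panel

Infrastructure: the internal panel 508/1055 = 48.2%, the 2025 panel 232/435 = 53.3% → the 2025 panel
Basic research: the internal panel 256/2456 = 10.4%, the 2025 panel 55/304 = 18.1% → the 2025 panel
Translational research: the internal panel 71/86 = 82.6%, the 2025 panel 1858/2062 = 90.1% → the 2025 panel
The 2025 panel has the higher rate in all 3 groups.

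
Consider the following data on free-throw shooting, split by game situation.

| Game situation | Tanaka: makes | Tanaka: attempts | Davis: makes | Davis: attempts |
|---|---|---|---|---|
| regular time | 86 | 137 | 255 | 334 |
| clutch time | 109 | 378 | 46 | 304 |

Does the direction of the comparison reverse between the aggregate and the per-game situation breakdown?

No

Regular time: Tanaka 86/137 = 62.8%, Davis 255/334 = 76.3% → Davis
Clutch time: Tanaka 109/378 = 28.8%, Davis 46/304 = 15.1% → Tanaka
Overall: Tanaka 195/515 = 37.9%, Davis 301/638 = 47.2% → Davis
Neither sweeps: Tanaka wins 1 of 2 groups, Davis wins 1. Davis wins overall but not every group — no Simpson reversal.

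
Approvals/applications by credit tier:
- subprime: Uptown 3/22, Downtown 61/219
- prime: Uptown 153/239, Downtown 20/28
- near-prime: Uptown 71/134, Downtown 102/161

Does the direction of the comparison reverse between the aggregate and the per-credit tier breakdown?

Subprime: Uptown 3/22 = 13.6%, Downtown 61/219 = 27.9% → Downtown
Prime: Uptown 153/239 = 64.0%, Downtown 20/28 = 71.4% → Downtown
Near-prime: Uptown 71/134 = 53.0%, Downtown 102/161 = 63.4% → Downtown
Overall: Uptown 227/395 = 57.5%, Downtown 183/408 = 44.9% → Uptown
Downtown wins each credit group but Uptown wins overall — the comparison reverses. Downtown's applications skew toward subprime, which has a lower base rate.

Yes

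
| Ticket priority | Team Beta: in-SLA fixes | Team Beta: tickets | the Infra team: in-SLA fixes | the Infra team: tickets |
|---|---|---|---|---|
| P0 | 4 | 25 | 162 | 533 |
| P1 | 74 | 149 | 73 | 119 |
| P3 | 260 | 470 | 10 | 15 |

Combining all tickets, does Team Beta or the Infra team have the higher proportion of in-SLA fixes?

P0: Team Beta 4/25 = 16.0%, the Infra team 162/533 = 30.4% → the Infra team
P1: Team Beta 74/149 = 49.7%, the Infra team 73/119 = 61.3% → the Infra team
P3: Team Beta 260/470 = 55.3%, the Infra team 10/15 = 66.7% → the Infra team
Overall: Team Beta 338/644 = 52.5%, the Infra team 245/667 = 36.7% → Team Beta
(The Infra team wins every ticket group but Team Beta wins overall — the Infra team's tickets skew toward the low-rate P0 group.)

Team Beta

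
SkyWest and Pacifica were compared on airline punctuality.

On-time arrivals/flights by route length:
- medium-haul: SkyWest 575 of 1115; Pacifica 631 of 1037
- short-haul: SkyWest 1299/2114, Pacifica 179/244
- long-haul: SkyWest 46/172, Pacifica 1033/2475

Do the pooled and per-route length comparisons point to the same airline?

No

Medium-haul: SkyWest 575/1115 = 51.6%, Pacifica 631/1037 = 60.8% → Pacifica
Short-haul: SkyWest 1299/2114 = 61.4%, Pacifica 179/244 = 73.4% → Pacifica
Long-haul: SkyWest 46/172 = 26.7%, Pacifica 1033/2475 = 41.7% → Pacifica
Overall: SkyWest 1920/3401 = 56.5%, Pacifica 1843/3756 = 49.1% → SkyWest
Pacifica wins each route group but SkyWest wins overall — the comparison reverses. Pacifica's flights skew toward long-haul, which has a lower base rate.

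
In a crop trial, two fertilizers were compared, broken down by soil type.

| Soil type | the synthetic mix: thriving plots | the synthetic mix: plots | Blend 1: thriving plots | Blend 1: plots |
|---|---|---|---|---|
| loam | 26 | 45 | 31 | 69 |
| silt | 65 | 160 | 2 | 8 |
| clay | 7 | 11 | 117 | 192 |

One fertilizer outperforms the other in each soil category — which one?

Loam: the synthetic mix 26/45 = 57.8%, Blend 1 31/69 = 44.9% → the synthetic mix
Silt: the synthetic mix 65/160 = 40.6%, Blend 1 2/8 = 25.0% → the synthetic mix
Clay: the synthetic mix 7/11 = 63.6%, Blend 1 117/192 = 60.9% → the synthetic mix
The synthetic mix has the higher rate in all 3 groups.

the synthetic mix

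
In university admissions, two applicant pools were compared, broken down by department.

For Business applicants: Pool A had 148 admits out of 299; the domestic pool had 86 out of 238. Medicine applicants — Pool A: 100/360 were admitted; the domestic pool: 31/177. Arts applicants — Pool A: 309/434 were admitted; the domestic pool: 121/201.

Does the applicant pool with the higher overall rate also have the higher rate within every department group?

Business: Pool A 148/299 = 49.5%, the domestic pool 86/238 = 36.1% → Pool A
Medicine: Pool A 100/360 = 27.8%, the domestic pool 31/177 = 17.5% → Pool A
Arts: Pool A 309/434 = 71.2%, the domestic pool 121/201 = 60.2% → Pool A
Overall: Pool A 557/1093 = 51.0%, the domestic pool 238/616 = 38.6% → Pool A
Pool A wins overall and in every department group — no reversal.

Yes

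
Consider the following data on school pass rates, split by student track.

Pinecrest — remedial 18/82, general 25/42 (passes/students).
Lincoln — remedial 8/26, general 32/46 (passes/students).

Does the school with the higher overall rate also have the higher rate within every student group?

Yes

Remedial: Pinecrest 18/82 = 22.0%, Lincoln 8/26 = 30.8% → Lincoln
General: Pinecrest 25/42 = 59.5%, Lincoln 32/46 = 69.6% → Lincoln
Overall: Pinecrest 43/124 = 34.7%, Lincoln 40/72 = 55.6% → Lincoln
Lincoln wins overall and in every student group — no reversal.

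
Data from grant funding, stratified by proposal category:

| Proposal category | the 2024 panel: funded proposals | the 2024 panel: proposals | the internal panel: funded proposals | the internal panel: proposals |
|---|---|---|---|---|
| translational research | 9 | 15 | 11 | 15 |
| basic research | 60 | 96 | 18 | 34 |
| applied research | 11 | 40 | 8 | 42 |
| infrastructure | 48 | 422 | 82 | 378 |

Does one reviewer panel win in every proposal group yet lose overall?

No

Translational research: the 2024 panel 9/15 = 60.0%, the internal panel 11/15 = 73.3% → the internal panel
Basic research: the 2024 panel 60/96 = 62.5%, the internal panel 18/34 = 52.9% → the 2024 panel
Applied research: the 2024 panel 11/40 = 27.5%, the internal panel 8/42 = 19.0% → the 2024 panel
Infrastructure: the 2024 panel 48/422 = 11.4%, the internal panel 82/378 = 21.7% → the internal panel
Overall: the 2024 panel 128/573 = 22.3%, the internal panel 119/469 = 25.4% → the internal panel
Neither sweeps: the 2024 panel wins 2 of 4 groups, the internal panel wins 2. The internal panel wins overall but not every group — no Simpson reversal.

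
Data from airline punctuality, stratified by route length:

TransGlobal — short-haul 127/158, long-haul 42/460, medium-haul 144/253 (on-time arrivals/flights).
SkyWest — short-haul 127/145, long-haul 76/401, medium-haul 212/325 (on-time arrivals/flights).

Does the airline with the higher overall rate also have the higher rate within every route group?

Short-haul: TransGlobal 127/158 = 80.4%, SkyWest 127/145 = 87.6% → SkyWest
Long-haul: TransGlobal 42/460 = 9.1%, SkyWest 76/401 = 19.0% → SkyWest
Medium-haul: TransGlobal 144/253 = 56.9%, SkyWest 212/325 = 65.2% → SkyWest
Overall: TransGlobal 313/871 = 35.9%, SkyWest 415/871 = 47.6% → SkyWest
SkyWest wins overall and in every route group — no reversal.

Yes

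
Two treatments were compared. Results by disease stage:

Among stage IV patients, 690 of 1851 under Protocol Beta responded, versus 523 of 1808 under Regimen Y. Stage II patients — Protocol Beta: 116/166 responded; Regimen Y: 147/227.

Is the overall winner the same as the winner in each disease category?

Yes

Stage IV: Protocol Beta 690/1851 = 37.3%, Regimen Y 523/1808 = 28.9% → Protocol Beta
Stage II: Protocol Beta 116/166 = 69.9%, Regimen Y 147/227 = 64.8% → Protocol Beta
Overall: Protocol Beta 806/2017 = 40.0%, Regimen Y 670/2035 = 32.9% → Protocol Beta
Protocol Beta wins overall and in every disease group — no reversal.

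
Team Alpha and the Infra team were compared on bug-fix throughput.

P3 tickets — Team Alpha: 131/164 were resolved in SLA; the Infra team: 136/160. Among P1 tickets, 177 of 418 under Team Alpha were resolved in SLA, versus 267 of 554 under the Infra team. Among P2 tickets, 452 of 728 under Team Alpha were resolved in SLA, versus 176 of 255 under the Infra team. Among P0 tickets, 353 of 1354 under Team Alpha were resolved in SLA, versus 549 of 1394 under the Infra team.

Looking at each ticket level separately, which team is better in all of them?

the Infra team

P3: Team Alpha 131/164 = 79.9%, the Infra team 136/160 = 85.0% → the Infra team
P1: Team Alpha 177/418 = 42.3%, the Infra team 267/554 = 48.2% → the Infra team
P2: Team Alpha 452/728 = 62.1%, the Infra team 176/255 = 69.0% → the Infra team
P0: Team Alpha 353/1354 = 26.1%, the Infra team 549/1394 = 39.4% → the Infra team
The Infra team has the higher rate in all 4 groups.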